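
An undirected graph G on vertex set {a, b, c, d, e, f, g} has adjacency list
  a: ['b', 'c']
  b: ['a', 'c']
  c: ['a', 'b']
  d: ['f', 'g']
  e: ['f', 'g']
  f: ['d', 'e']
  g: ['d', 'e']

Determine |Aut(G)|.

G has two connected components, {d, e, f, g} and {a, b, c}; each is 2-regular, so G = C_4 ⊔ C_3. The components are non-isomorphic (different sizes), so Aut(G) = Aut(C_3) × Aut(C_4) = D_3 × D_4 of order 6·8 = 48.

48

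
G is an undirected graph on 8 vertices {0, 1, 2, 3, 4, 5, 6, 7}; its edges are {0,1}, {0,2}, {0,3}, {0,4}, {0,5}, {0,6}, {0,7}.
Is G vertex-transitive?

Vertex 0 is the only vertex of degree 7, so every automorphism fixes it; G is not vertex-transitive.

No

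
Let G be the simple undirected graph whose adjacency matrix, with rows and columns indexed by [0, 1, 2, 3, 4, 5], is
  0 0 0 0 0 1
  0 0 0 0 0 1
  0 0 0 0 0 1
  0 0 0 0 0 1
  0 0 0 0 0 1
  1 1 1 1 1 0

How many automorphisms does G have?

Vertex 5 has degree 5 and every other vertex has degree 1, so G is the star K_{1,5} with centre 5. Any automorphism fixes the centre and permutes the 5 leaves freely, so Aut(G) ≅ S_5 of order 5! = 120.

120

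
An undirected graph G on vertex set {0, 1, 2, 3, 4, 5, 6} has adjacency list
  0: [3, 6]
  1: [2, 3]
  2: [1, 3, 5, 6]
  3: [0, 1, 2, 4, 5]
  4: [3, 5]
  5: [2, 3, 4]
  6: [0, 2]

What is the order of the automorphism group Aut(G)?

1

Degrees alone do not determine every vertex (e.g. 0 and 1 both have degree 2), but their neighbour-degree multisets differ: N(0) has degrees [2, 5] while N(1) has degrees [4, 5]. Repeating this refinement separates all vertices, so the only automorphism is the identity.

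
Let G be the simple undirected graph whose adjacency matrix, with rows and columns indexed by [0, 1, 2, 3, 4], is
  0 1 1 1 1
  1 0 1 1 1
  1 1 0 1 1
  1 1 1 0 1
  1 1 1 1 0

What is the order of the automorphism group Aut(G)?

120

All 5 vertices are pairwise adjacent: G = K_5. Every bijection on the vertex set is an automorphism of K_5; hence Aut(K_5) ≅ S_5, order 120.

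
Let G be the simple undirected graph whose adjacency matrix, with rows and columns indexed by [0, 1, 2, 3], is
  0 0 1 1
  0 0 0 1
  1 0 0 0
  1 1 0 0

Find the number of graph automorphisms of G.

The degree sequence is [2, 1, 1, 2]; the two degree-1 vertices 1 and 2 are the ends of a path, so G = P_4. The only nontrivial automorphism of a path is the end-to-end reflection, so Aut(G) ≅ Z_2.

2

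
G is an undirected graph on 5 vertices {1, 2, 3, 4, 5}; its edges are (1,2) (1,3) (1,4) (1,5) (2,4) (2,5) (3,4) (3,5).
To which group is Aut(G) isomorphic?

the dihedral group of order 8

Vertex 1 is the unique vertex of degree 4; the remaining 4 vertices each have degree 3 and induce a cycle, so G is the wheel on 5 vertices with hub 1. Every automorphism fixes the hub and acts on the rim 4-cycle, so Aut(G) ≅ Aut(C_4) = D_4 of order 8.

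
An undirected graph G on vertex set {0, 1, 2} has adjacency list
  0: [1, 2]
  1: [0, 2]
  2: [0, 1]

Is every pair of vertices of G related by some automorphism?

Yes

Every vertex has degree 2, so G is the complete graph K_3. Every bijection on the vertex set is an automorphism of K_3; hence Aut(K_3) ≅ S_3, order 6. Under this action every vertex can be carried to every other, so G is vertex-transitive.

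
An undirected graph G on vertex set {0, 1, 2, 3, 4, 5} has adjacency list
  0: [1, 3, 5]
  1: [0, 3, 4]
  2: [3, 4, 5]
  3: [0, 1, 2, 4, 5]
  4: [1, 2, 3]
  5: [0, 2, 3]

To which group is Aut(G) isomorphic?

D_5

Vertex 3 is the unique vertex of degree 5; the remaining 5 vertices each have degree 3 and induce a cycle, so G is the wheel on 6 vertices with hub 3. With the hub fixed, the remaining symmetry is that of the rim cycle C_5, giving the dihedral group D_5.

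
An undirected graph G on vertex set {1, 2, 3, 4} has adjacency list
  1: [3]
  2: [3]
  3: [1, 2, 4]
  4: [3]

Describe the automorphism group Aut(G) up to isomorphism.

Vertex 3 has degree 3 and every other vertex has degree 1, so G is the star K_{1,3} with centre 3. The 3 leaves are pairwise interchangeable while the centre is fixed, giving Aut(G) = S_3.

the symmetric group on 3 letters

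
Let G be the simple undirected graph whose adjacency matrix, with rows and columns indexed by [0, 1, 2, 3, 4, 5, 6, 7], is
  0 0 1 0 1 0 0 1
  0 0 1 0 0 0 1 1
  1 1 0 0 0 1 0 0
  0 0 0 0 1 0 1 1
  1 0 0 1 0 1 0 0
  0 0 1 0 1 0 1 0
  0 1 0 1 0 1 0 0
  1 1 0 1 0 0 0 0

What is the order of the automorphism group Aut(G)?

G is 3-regular and bipartite on 2^3 = 8 vertices with girth 4; it is the hypercube graph Q_3. The symmetry group of the 3-cube is the hyperoctahedral group B_3 = Z_2 ≀ S_3, of order 2^3·3! = 48.

48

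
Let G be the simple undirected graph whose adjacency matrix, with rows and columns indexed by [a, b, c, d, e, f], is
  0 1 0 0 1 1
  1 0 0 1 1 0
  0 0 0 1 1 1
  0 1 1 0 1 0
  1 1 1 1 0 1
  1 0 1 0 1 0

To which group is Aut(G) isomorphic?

Vertex e is the unique vertex of degree 5; the remaining 5 vertices each have degree 3 and induce a cycle, so G is the wheel on 6 vertices with hub e. With the hub fixed, the remaining symmetry is that of the rim cycle C_5, giving the dihedral group D_5.

the dihedral group of order 10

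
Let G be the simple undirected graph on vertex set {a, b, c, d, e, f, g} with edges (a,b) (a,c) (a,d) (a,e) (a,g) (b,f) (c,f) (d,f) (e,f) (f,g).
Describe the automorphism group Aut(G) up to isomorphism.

The vertices split by degree into {a, f} (degree 5) and {b, c, d, e, g} (degree 2); every edge runs between the two parts, so G is the complete bipartite graph K_{2,5}. The parts have unequal sizes, so no automorphism swaps them; each part is permuted independently, giving S_2 × S_5 of order 2!·5! = 240.

S_2 × S_5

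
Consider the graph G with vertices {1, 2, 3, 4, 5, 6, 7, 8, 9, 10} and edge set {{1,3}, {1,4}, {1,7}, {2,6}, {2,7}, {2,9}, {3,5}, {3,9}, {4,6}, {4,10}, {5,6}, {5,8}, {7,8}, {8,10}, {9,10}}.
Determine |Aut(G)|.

G is 3-regular on 10 vertices with no triangles and no 4-cycles (girth 5): this is the Petersen graph. Viewing the Petersen graph as the Kneser graph K(5,2) — vertices are 2-subsets of {1,…,5}, edges join disjoint pairs — its automorphisms are exactly the permutations of the 5-element set, so Aut ≅ S_5 of order 120.

120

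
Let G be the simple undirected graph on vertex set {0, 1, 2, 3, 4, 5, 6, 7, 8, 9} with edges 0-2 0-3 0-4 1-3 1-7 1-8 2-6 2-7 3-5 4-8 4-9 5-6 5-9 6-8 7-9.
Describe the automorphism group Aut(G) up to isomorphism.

the symmetric group S_5

G is 3-regular on 10 vertices with no triangles and no 4-cycles (girth 5): this is the Petersen graph. Viewing the Petersen graph as the Kneser graph K(5,2) — vertices are 2-subsets of {1,…,5}, edges join disjoint pairs — its automorphisms are exactly the permutations of the 5-element set, so Aut ≅ S_5 of order 120.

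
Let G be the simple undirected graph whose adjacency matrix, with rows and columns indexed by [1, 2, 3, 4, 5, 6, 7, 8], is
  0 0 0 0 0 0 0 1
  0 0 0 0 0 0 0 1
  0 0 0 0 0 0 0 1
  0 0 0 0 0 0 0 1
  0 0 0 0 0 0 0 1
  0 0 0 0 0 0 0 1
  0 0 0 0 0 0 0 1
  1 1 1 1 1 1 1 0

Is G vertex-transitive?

Vertex 8 is the only vertex of degree 7, so every automorphism fixes it; G is not vertex-transitive.

No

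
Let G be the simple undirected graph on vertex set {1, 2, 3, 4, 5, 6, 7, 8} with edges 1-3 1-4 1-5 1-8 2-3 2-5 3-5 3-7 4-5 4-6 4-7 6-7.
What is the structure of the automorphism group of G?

{e}

The degree sequence is [4, 2, 4, 4, 4, 2, 3, 1]. Checking the degree-preserving permutations of the vertex set shows that none except the identity preserves every edge, so Aut(G) is trivial.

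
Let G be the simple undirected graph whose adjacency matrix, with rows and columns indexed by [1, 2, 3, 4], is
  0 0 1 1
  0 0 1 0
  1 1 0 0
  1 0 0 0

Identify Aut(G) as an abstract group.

C_2

The degree sequence is [2, 1, 2, 1]; the two degree-1 vertices 2 and 4 are the ends of a path, so G = P_4. The only nontrivial automorphism of a path is the end-to-end reflection, so Aut(G) ≅ Z_2.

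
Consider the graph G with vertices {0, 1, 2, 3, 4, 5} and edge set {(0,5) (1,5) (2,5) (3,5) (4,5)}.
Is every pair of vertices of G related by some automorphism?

No

Vertex 5 is the only vertex of degree 5, so every automorphism fixes it; G is not vertex-transitive.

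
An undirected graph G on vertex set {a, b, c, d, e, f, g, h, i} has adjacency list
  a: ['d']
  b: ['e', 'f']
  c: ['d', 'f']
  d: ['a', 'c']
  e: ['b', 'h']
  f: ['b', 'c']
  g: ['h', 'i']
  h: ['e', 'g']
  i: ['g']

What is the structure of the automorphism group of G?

The degree sequence is [1, 2, 2, 2, 2, 2, 2, 2, 1]; the two degree-1 vertices a and i are the ends of a path, so G = P_9. The only nontrivial automorphism of a path is the end-to-end reflection, so Aut(G) ≅ Z_2.

C_2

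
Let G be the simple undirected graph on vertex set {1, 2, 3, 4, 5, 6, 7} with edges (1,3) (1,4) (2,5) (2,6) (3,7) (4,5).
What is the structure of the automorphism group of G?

The degree sequence is [2, 2, 2, 2, 2, 1, 1]; the two degree-1 vertices 6 and 7 are the ends of a path, so G = P_7. The only nontrivial automorphism of a path is the end-to-end reflection, so Aut(G) ≅ Z_2.

Z_2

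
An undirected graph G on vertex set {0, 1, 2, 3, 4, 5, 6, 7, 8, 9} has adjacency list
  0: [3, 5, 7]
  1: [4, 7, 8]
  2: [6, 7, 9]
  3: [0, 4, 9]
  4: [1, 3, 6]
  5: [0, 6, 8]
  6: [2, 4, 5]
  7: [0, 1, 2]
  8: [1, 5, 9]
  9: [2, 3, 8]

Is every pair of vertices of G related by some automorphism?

Yes

G is 3-regular on 10 vertices with no triangles and no 4-cycles (girth 5): this is the Petersen graph. It is a classical fact that the Petersen graph has automorphism group S_5 (order 120), arising from its description as the Kneser graph K(5,2). This group acts transitively on the 10 vertices.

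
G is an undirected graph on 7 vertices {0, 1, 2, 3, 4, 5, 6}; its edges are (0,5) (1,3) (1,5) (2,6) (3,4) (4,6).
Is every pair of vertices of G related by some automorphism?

Automorphisms preserve degree, but G has vertices of degree 1 and vertices of degree 2; no automorphism maps one to the other, so G is not vertex-transitive.

No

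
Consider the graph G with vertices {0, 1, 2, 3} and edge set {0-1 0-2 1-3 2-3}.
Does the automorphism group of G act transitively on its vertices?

Yes

G is 2-regular and bipartite with parts {0, 3} and {1, 2} (each part is independent and every cross-pair is an edge), so G = K_{2,2}. Each part can be permuted independently (S_2 × S_2) and the two equal-size parts can also be swapped, giving (S_2 × S_2) ⋊ Z_2 of order 2·(2!)² = 8. Under this action every vertex can be carried to every other, so G is vertex-transitive.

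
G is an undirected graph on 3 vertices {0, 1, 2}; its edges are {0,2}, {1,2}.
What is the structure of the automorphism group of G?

the cyclic group of order 2

The degree sequence is [1, 1, 2]; the two degree-1 vertices 0 and 1 are the ends of a path, so G = P_3. A path has exactly one nontrivial symmetry — reversal — giving Aut(G) of order 2.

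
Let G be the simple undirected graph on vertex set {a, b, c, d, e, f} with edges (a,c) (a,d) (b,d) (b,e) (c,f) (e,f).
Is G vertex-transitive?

Yes

G is 2-regular and connected on 6 vertices, i.e. the cycle C_6. C_6 has 6 rotations and 6 reflections, so Aut(C_6) ≅ D_6 of order 12. Under this action every vertex can be carried to every other, so G is vertex-transitive.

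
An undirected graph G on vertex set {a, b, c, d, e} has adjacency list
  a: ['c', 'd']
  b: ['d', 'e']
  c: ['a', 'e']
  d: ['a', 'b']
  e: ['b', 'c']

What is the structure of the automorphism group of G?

the dihedral group of order 10

Every vertex has degree 2 and the graph is connected, so G is the 5-cycle C_5. The automorphisms of the 5-cycle are exactly the symmetries of a regular 5-gon: the dihedral group D_5, |D_5| = 10.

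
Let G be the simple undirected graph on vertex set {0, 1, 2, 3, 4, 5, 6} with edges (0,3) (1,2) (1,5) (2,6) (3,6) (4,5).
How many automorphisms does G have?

2

The degree sequence is [1, 2, 2, 2, 1, 2, 2]; the two degree-1 vertices 0 and 4 are the ends of a path, so G = P_7. A path has exactly one nontrivial symmetry — reversal — giving Aut(G) of order 2.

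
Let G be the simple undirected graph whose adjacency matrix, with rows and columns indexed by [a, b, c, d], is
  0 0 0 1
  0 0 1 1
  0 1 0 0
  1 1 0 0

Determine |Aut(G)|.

The degree sequence is [1, 2, 1, 2]; the two degree-1 vertices a and c are the ends of a path, so G = P_4. The only nontrivial automorphism of a path is the end-to-end reflection, so Aut(G) ≅ Z_2.

2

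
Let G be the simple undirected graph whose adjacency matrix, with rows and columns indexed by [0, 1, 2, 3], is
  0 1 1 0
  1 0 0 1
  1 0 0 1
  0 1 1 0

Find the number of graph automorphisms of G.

8

G is 2-regular and connected on 4 vertices, i.e. the cycle C_4. C_4 has 4 rotations and 4 reflections, so Aut(C_4) ≅ D_4 of order 8.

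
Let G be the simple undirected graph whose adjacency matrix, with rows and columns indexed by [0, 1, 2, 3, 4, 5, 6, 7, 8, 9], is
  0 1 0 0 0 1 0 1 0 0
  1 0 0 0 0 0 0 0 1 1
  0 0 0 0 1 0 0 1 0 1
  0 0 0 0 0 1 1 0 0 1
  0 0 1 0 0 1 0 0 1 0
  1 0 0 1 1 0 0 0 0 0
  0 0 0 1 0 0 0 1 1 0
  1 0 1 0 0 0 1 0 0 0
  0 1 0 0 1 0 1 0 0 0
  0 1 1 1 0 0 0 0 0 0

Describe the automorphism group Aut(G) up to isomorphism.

the symmetric group S_5

G is 3-regular on 10 vertices with no triangles and no 4-cycles (girth 5): this is the Petersen graph. It is a classical fact that the Petersen graph has automorphism group S_5 (order 120), arising from its description as the Kneser graph K(5,2).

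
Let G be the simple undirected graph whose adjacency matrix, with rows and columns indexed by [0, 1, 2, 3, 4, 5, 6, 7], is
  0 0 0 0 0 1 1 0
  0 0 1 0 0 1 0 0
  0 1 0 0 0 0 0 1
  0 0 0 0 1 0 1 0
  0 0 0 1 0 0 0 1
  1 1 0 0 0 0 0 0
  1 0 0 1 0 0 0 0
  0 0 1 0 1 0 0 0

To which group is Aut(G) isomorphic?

D_8

G is 2-regular and connected on 8 vertices, i.e. the cycle C_8. C_8 has 8 rotations and 8 reflections, so Aut(C_8) ≅ D_8 of order 16.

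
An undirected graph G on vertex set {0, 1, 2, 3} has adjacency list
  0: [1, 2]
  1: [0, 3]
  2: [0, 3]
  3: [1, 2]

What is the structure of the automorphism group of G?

S_2 ≀ Z_2

G is 2-regular and bipartite with parts {1, 2} and {0, 3} (each part is independent and every cross-pair is an edge), so G = K_{2,2}. Aut(K_{2,2}) is the wreath product S_2 ≀ Z_2: permute within each part, then optionally swap the parts; |Aut| = 2·(2!)² = 8.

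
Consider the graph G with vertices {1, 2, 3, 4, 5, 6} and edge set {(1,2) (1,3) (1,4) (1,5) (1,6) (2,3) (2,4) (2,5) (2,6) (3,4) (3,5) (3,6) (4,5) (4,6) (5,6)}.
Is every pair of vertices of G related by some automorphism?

All 6 vertices are pairwise adjacent: G = K_6. Every bijection on the vertex set is an automorphism of K_6; hence Aut(K_6) ≅ S_6, order 720. Under this action every vertex can be carried to every other, so G is vertex-transitive.

Yes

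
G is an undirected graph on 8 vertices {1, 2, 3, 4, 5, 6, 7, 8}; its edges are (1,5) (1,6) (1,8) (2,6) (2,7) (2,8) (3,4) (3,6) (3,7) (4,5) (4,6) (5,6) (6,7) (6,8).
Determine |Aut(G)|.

Vertex 6 is the unique vertex of degree 7; the remaining 7 vertices each have degree 3 and induce a cycle, so G is the wheel on 8 vertices with hub 6. Every automorphism fixes the hub and acts on the rim 7-cycle, so Aut(G) ≅ Aut(C_7) = D_7 of order 14.

14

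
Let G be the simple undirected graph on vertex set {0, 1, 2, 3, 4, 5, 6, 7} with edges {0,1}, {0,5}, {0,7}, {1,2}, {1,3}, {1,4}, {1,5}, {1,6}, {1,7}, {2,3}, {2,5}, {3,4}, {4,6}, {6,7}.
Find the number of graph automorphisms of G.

Vertex 1 is the unique vertex of degree 7; the remaining 7 vertices each have degree 3 and induce a cycle, so G is the wheel on 8 vertices with hub 1. Every automorphism fixes the hub and acts on the rim 7-cycle, so Aut(G) ≅ Aut(C_7) = D_7 of order 14.

14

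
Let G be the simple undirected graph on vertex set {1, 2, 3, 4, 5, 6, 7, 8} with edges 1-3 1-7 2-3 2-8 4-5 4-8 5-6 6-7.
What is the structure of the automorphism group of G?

G is 2-regular and connected on 8 vertices, i.e. the cycle C_8. The automorphisms of the 8-cycle are exactly the symmetries of a regular 8-gon: the dihedral group D_8, |D_8| = 16.

the dihedral group of order 16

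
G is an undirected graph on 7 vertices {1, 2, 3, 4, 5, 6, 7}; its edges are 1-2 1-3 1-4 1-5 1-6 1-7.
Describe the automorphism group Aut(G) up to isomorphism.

S_6

Vertex 1 has degree 6 and every other vertex has degree 1, so G is the star K_{1,6} with centre 1. The 6 leaves are pairwise interchangeable while the centre is fixed, giving Aut(G) = S_6.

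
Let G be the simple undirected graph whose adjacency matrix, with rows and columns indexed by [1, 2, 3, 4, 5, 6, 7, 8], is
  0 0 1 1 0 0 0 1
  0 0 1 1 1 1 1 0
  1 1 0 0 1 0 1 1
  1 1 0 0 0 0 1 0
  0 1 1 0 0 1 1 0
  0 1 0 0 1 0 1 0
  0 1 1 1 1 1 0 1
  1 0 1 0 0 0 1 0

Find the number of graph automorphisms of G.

1

The degree sequence is [3, 5, 5, 3, 4, 3, 6, 3]. Checking the degree-preserving permutations of the vertex set shows that none except the identity preserves every edge, so Aut(G) is trivial.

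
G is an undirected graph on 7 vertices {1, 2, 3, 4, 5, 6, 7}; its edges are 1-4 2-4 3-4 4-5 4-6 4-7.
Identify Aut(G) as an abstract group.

Vertex 4 has degree 6 and every other vertex has degree 1, so G is the star K_{1,6} with centre 4. The 6 leaves are pairwise interchangeable while the centre is fixed, giving Aut(G) = S_6.

S_6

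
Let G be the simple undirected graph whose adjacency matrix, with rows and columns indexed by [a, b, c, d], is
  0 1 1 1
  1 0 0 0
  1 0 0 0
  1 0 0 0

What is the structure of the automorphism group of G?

Vertex a has degree 3 and every other vertex has degree 1, so G is the star K_{1,3} with centre a. Any automorphism fixes the centre and permutes the 3 leaves freely, so Aut(G) ≅ S_3 of order 3! = 6.

S_3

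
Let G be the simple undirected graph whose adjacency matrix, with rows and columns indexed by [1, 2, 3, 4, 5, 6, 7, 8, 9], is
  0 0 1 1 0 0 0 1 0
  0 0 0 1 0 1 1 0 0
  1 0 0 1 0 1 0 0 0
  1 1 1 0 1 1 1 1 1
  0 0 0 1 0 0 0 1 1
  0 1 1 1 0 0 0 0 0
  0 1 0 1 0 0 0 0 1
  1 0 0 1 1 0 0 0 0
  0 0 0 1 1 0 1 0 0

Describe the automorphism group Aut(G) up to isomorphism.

D_8

Vertex 4 is the unique vertex of degree 8; the remaining 8 vertices each have degree 3 and induce a cycle, so G is the wheel on 9 vertices with hub 4. With the hub fixed, the remaining symmetry is that of the rim cycle C_8, giving the dihedral group D_8.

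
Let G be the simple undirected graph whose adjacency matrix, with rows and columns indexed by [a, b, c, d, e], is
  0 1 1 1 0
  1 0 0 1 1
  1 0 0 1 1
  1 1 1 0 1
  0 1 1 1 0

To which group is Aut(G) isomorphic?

Vertex d is the unique vertex of degree 4; the remaining 4 vertices each have degree 3 and induce a cycle, so G is the wheel on 5 vertices with hub d. With the hub fixed, the remaining symmetry is that of the rim cycle C_4, giving the dihedral group D_4.

D_4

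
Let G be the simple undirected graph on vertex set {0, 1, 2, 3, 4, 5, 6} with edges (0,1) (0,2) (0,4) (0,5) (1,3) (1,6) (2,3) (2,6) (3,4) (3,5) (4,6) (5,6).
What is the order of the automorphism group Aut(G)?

The vertices split by degree into {0, 3, 6} (degree 4) and {1, 2, 4, 5} (degree 3); every edge runs between the two parts, so G is the complete bipartite graph K_{3,4}. Automorphisms preserve the bipartition setwise (since the parts differ in size) and act as S_3 × S_4 within it; |Aut| = 144.

144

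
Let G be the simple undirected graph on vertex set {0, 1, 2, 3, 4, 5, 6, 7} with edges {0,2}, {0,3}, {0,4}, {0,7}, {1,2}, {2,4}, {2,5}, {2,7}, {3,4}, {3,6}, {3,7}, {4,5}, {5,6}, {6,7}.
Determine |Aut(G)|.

1

The degree sequence is [4, 1, 5, 4, 4, 3, 3, 4]. Checking the degree-preserving permutations of the vertex set shows that none except the identity preserves every edge, so Aut(G) is trivial.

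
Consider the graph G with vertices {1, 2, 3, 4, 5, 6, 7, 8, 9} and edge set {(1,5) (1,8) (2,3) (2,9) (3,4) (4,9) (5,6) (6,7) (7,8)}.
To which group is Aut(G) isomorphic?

G has two connected components, {1, 5, 6, 7, 8} and {2, 3, 4, 9}; each is 2-regular, so G = C_5 ⊔ C_4. No automorphism exchanges components of different sizes, hence Aut(G) is the direct product D_4 × D_5, order 80.

D_4 × D_5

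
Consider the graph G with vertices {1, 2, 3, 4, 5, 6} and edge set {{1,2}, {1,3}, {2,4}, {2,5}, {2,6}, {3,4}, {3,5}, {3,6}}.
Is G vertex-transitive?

Automorphisms preserve degree, but G has vertices of degree 2 and vertices of degree 4; no automorphism maps one to the other, so G is not vertex-transitive.

No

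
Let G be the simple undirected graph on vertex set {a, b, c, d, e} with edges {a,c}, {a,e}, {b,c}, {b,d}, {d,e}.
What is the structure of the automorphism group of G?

Every vertex has degree 2 and the graph is connected, so G is the 5-cycle C_5. C_5 has 5 rotations and 5 reflections, so Aut(C_5) ≅ D_5 of order 10.

D_5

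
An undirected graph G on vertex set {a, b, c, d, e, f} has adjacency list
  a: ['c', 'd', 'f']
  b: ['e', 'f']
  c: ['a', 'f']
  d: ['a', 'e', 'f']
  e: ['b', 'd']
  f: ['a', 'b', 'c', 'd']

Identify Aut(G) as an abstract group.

The degree sequence is [3, 2, 2, 3, 2, 4]. Checking the degree-preserving permutations of the vertex set shows that none except the identity preserves every edge, so Aut(G) is trivial.

the trivial group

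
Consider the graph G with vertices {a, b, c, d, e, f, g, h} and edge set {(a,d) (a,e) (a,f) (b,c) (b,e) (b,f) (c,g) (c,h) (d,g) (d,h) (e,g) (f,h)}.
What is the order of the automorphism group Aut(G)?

G is 3-regular and bipartite on 2^3 = 8 vertices with girth 4; it is the hypercube graph Q_3. Aut(Q_3) consists of the signed permutations of the 3 coordinate axes: 3! permutations times 2^3 sign flips, so |Aut| = 2^3·3! = 48.

48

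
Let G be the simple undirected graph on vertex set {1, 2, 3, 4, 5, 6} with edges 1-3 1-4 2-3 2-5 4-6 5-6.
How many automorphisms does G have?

G is 2-regular and connected on 6 vertices, i.e. the cycle C_6. C_6 has 6 rotations and 6 reflections, so Aut(C_6) ≅ D_6 of order 12.

12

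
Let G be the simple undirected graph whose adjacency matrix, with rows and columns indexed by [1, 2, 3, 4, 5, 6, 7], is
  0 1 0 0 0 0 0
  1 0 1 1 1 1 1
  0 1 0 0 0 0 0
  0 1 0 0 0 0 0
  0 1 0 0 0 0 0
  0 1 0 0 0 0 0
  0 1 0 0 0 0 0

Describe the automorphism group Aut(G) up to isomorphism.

Vertex 2 has degree 6 and every other vertex has degree 1, so G is the star K_{1,6} with centre 2. The 6 leaves are pairwise interchangeable while the centre is fixed, giving Aut(G) = S_6.

the symmetric group on 6 letters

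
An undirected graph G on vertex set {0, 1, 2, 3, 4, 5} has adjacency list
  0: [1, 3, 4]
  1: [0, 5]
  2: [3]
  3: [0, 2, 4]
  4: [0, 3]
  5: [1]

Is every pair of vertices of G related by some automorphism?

Automorphisms preserve degree, but G has vertices of degree 1 and vertices of degree 3; no automorphism maps one to the other, so G is not vertex-transitive.

No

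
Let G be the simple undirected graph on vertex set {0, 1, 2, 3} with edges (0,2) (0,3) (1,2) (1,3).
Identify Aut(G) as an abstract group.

the dihedral group of order 8

G is 2-regular and connected on 4 vertices, i.e. the cycle C_4. The automorphisms of the 4-cycle are exactly the symmetries of a regular 4-gon: the dihedral group D_4, |D_4| = 8.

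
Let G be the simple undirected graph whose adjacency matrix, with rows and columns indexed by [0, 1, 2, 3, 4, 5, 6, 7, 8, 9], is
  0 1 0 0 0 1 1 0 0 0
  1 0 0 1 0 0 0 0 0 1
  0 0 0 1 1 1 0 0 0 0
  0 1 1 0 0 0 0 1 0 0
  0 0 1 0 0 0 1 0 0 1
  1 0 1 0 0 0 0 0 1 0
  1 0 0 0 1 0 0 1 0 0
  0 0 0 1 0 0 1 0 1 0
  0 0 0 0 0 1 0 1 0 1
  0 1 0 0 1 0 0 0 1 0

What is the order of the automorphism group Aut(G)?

G is 3-regular on 10 vertices with no triangles and no 4-cycles (girth 5): this is the Petersen graph. It is a classical fact that the Petersen graph has automorphism group S_5 (order 120), arising from its description as the Kneser graph K(5,2).

120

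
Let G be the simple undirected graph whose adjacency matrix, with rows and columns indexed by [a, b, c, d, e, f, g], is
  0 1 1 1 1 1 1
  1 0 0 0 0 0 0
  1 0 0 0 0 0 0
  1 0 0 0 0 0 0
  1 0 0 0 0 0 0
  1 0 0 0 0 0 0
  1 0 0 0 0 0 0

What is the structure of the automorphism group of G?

Vertex a has degree 6 and every other vertex has degree 1, so G is the star K_{1,6} with centre a. The 6 leaves are pairwise interchangeable while the centre is fixed, giving Aut(G) = S_6.

S_6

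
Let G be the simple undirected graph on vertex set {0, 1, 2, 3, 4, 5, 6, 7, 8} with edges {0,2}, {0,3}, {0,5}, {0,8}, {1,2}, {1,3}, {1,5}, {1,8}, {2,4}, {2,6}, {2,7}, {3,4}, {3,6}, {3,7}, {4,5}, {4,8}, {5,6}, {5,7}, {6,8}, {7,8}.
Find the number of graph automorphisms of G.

2880

The vertices split by degree into {2, 3, 5, 8} (degree 5) and {0, 1, 4, 6, 7} (degree 4); every edge runs between the two parts, so G is the complete bipartite graph K_{4,5}. The parts have unequal sizes, so no automorphism swaps them; each part is permuted independently, giving S_4 × S_5 of order 4!·5! = 2880.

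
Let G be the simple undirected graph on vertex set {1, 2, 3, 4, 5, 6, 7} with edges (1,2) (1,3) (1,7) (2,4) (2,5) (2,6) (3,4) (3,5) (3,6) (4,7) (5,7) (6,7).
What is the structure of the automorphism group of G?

The vertices split by degree into {2, 3, 7} (degree 4) and {1, 4, 5, 6} (degree 3); every edge runs between the two parts, so G is the complete bipartite graph K_{3,4}. The parts have unequal sizes, so no automorphism swaps them; each part is permuted independently, giving S_3 × S_4 of order 3!·4! = 144.

S_3 × S_4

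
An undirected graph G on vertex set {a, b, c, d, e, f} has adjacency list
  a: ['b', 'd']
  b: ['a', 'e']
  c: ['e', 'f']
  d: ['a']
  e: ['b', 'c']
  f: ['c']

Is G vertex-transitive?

No

Automorphisms preserve degree, but G has vertices of degree 1 and vertices of degree 2; no automorphism maps one to the other, so G is not vertex-transitive.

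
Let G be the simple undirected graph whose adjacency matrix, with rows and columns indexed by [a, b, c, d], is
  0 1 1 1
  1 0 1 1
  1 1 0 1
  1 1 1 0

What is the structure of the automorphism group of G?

Every vertex has degree 3, so G is the complete graph K_4. Every bijection on the vertex set is an automorphism of K_4; hence Aut(K_4) ≅ S_4, order 24.

the symmetric group on 4 letters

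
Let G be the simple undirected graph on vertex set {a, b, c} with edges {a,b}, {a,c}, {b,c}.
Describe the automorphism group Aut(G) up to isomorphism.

S_3

Every vertex has degree 2, so G is the complete graph K_3. Any permutation of the 3 vertices preserves K_3, so Aut(K_3) = S_3 of order 3! = 6.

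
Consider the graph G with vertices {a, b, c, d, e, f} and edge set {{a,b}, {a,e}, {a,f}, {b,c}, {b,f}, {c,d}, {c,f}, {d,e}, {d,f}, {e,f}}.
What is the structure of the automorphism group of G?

D_5

Vertex f is the unique vertex of degree 5; the remaining 5 vertices each have degree 3 and induce a cycle, so G is the wheel on 6 vertices with hub f. With the hub fixed, the remaining symmetry is that of the rim cycle C_5, giving the dihedral group D_5.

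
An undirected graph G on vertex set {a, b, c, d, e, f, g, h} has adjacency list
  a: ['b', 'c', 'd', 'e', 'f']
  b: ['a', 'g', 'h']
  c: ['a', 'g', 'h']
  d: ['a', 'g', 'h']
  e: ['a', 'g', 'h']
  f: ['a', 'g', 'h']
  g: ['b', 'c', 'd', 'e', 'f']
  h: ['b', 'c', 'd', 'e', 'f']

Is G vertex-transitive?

No

Automorphisms preserve degree, but G has vertices of degree 3 and vertices of degree 5; no automorphism maps one to the other, so G is not vertex-transitive.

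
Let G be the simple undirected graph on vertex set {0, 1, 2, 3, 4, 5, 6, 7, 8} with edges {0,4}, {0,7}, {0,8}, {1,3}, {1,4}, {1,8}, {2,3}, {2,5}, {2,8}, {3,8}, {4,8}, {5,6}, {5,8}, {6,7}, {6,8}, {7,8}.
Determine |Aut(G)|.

16

Vertex 8 is the unique vertex of degree 8; the remaining 8 vertices each have degree 3 and induce a cycle, so G is the wheel on 9 vertices with hub 8. Every automorphism fixes the hub and acts on the rim 8-cycle, so Aut(G) ≅ Aut(C_8) = D_8 of order 16.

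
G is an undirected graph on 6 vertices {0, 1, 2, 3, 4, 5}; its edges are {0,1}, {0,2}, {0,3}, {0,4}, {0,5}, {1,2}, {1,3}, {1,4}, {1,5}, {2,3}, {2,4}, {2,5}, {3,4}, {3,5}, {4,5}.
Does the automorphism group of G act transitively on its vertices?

Yes

All 6 vertices are pairwise adjacent: G = K_6. Any permutation of the 6 vertices preserves K_6, so Aut(K_6) = S_6 of order 6! = 720. This group acts transitively on the 6 vertices.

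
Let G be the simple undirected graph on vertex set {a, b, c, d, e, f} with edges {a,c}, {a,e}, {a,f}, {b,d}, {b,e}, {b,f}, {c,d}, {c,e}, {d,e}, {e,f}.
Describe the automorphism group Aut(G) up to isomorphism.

D_5

Vertex e is the unique vertex of degree 5; the remaining 5 vertices each have degree 3 and induce a cycle, so G is the wheel on 6 vertices with hub e. Every automorphism fixes the hub and acts on the rim 5-cycle, so Aut(G) ≅ Aut(C_5) = D_5 of order 10.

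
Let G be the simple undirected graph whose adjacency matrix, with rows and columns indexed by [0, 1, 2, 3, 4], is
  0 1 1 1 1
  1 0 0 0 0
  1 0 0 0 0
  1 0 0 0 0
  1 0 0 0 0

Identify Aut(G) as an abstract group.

S_4

Vertex 0 has degree 4 and every other vertex has degree 1, so G is the star K_{1,4} with centre 0. The 4 leaves are pairwise interchangeable while the centre is fixed, giving Aut(G) = S_4.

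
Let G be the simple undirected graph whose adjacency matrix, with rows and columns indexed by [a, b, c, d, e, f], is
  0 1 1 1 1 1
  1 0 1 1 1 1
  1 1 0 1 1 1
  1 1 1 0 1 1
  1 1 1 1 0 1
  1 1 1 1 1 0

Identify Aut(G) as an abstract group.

S_6

All 6 vertices are pairwise adjacent: G = K_6. Any permutation of the 6 vertices preserves K_6, so Aut(K_6) = S_6 of order 6! = 720.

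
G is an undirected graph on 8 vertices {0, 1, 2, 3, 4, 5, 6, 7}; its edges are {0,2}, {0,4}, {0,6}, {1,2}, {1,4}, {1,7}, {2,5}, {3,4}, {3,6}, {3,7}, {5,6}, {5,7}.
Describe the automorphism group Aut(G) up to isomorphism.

the hyperoctahedral group B_3

G is 3-regular and bipartite on 2^3 = 8 vertices with girth 4; it is the hypercube graph Q_3. The symmetry group of the 3-cube is the hyperoctahedral group B_3 = Z_2 ≀ S_3, of order 2^3·3! = 48.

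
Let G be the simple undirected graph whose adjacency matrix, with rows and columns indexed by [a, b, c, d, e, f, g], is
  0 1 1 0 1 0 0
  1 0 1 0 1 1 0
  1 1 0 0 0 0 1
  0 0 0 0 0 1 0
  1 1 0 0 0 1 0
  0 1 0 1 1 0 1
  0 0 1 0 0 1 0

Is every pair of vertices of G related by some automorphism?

Vertex d is the only vertex of degree 1, so every automorphism fixes it; G is not vertex-transitive.

No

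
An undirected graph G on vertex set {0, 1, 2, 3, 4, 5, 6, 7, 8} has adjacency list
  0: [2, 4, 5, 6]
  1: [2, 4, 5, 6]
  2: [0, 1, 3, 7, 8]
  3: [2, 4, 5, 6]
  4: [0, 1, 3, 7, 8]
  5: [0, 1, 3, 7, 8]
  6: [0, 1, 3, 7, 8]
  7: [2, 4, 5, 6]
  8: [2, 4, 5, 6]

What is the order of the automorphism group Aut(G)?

The vertices split by degree into {2, 4, 5, 6} (degree 5) and {0, 1, 3, 7, 8} (degree 4); every edge runs between the two parts, so G is the complete bipartite graph K_{4,5}. The parts have unequal sizes, so no automorphism swaps them; each part is permuted independently, giving S_5 × S_4 of order 5!·4! = 2880.

2880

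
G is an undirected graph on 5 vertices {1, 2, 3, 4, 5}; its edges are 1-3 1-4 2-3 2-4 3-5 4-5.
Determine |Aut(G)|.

The vertices split by degree into {3, 4} (degree 3) and {1, 2, 5} (degree 2); every edge runs between the two parts, so G is the complete bipartite graph K_{2,3}. The parts have unequal sizes, so no automorphism swaps them; each part is permuted independently, giving S_2 × S_3 of order 2!·3! = 12.

12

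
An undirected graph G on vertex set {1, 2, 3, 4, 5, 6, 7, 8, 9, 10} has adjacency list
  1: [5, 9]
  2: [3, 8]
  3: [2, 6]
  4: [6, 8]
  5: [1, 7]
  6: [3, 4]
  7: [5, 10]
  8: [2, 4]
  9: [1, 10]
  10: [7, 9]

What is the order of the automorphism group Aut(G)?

G has two connected components, {2, 3, 4, 6, 8} and {1, 5, 7, 9, 10}; each is 2-regular, so G = C_5 ⊔ C_5. With two isomorphic components, Aut(G) = Aut(C_5) ≀ S_2 = (D_5 × D_5) ⋊ Z_2: permute each cycle by D_5, then optionally swap the two cycles. Order 2·(2·5)² = 200.

200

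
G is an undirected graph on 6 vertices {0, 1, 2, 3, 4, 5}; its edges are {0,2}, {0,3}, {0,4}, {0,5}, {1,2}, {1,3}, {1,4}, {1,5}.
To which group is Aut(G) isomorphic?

The vertices split by degree into {0, 1} (degree 4) and {2, 3, 4, 5} (degree 2); every edge runs between the two parts, so G is the complete bipartite graph K_{2,4}. Automorphisms preserve the bipartition setwise (since the parts differ in size) and act as S_2 × S_4 within it; |Aut| = 48.

S_2 × S_4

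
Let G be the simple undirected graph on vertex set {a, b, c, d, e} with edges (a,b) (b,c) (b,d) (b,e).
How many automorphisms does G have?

Vertex b has degree 4 and every other vertex has degree 1, so G is the star K_{1,4} with centre b. Any automorphism fixes the centre and permutes the 4 leaves freely, so Aut(G) ≅ S_4 of order 4! = 24.

24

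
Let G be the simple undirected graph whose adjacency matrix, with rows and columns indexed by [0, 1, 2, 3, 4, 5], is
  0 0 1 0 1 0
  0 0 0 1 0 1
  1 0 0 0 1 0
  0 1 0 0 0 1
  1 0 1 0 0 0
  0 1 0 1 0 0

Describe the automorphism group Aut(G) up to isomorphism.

G has two connected components, {1, 3, 5} and {0, 2, 4}; each is 2-regular, so G = C_3 ⊔ C_3. Aut of a disjoint union of two copies of C_3 is the wreath product D_3 ≀ Z_2, of order 2·6² = 72.

(D_3 × D_3) ⋊ Z_2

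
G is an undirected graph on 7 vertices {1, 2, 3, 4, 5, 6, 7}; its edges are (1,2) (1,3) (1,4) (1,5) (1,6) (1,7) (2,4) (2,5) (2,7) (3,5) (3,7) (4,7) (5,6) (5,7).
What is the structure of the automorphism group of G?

Degrees alone do not determine every vertex (e.g. 3 and 4 both have degree 3), but their neighbour-degree multisets differ: N(3) has degrees [5, 5, 6] while N(4) has degrees [4, 5, 6]. Repeating this refinement separates all vertices, so the only automorphism is the identity.

{e}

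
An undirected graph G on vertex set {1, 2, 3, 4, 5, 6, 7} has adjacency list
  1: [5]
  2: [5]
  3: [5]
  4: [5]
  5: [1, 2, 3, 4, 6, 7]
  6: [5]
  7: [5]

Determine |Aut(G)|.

Vertex 5 has degree 6 and every other vertex has degree 1, so G is the star K_{1,6} with centre 5. The 6 leaves are pairwise interchangeable while the centre is fixed, giving Aut(G) = S_6.

720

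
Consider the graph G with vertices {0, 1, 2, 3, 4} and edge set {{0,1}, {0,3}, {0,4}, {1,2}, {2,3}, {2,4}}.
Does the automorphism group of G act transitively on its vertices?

No

Automorphisms preserve degree, but G has vertices of degree 2 and vertices of degree 3; no automorphism maps one to the other, so G is not vertex-transitive.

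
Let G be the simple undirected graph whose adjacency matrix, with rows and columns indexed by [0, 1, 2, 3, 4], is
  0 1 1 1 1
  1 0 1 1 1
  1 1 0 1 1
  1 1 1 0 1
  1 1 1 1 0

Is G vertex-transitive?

Yes

Every vertex has degree 4, so G is the complete graph K_5. Any permutation of the 5 vertices preserves K_5, so Aut(K_5) = S_5 of order 5! = 120. Under this action every vertex can be carried to every other, so G is vertex-transitive.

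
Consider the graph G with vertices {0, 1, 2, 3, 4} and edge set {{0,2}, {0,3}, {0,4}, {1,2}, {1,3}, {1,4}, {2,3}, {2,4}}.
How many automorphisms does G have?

8

Vertex 2 is the unique vertex of degree 4; the remaining 4 vertices each have degree 3 and induce a cycle, so G is the wheel on 5 vertices with hub 2. Every automorphism fixes the hub and acts on the rim 4-cycle, so Aut(G) ≅ Aut(C_4) = D_4 of order 8.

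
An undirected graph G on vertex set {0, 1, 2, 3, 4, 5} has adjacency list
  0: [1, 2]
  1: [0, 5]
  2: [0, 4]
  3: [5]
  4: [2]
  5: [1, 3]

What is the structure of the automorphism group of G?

C_2

The degree sequence is [2, 2, 2, 1, 1, 2]; the two degree-1 vertices 3 and 4 are the ends of a path, so G = P_6. A path has exactly one nontrivial symmetry — reversal — giving Aut(G) of order 2.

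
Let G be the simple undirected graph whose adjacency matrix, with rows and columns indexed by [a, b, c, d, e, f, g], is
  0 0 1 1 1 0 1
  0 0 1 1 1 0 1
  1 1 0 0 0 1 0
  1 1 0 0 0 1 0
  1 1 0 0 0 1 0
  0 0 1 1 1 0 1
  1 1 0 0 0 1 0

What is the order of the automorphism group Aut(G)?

144

The vertices split by degree into {a, b, f} (degree 4) and {c, d, e, g} (degree 3); every edge runs between the two parts, so G is the complete bipartite graph K_{3,4}. The parts have unequal sizes, so no automorphism swaps them; each part is permuted independently, giving S_4 × S_3 of order 4!·3! = 144.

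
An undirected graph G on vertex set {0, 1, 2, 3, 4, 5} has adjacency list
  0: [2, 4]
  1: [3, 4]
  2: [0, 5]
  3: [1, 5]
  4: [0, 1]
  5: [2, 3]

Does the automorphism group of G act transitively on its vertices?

Yes

G is 2-regular and connected on 6 vertices, i.e. the cycle C_6. The automorphisms of the 6-cycle are exactly the symmetries of a regular 6-gon: the dihedral group D_6, |D_6| = 12. This group acts transitively on the 6 vertices.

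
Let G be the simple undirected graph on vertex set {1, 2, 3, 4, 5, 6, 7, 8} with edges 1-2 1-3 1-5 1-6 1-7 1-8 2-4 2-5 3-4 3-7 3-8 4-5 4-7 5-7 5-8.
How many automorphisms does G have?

The degree sequence is [6, 3, 4, 4, 5, 1, 4, 3]. Checking the degree-preserving permutations of the vertex set shows that none except the identity preserves every edge, so Aut(G) is trivial.

1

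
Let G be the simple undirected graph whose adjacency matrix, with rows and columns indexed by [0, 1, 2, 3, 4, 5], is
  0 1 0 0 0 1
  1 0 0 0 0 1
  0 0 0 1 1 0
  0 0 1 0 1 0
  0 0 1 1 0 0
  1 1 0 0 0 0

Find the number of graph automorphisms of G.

72

G has two connected components, {2, 3, 4} and {0, 1, 5}; each is 2-regular, so G = C_3 ⊔ C_3. With two isomorphic components, Aut(G) = Aut(C_3) ≀ S_2 = (D_3 × D_3) ⋊ Z_2: permute each cycle by D_3, then optionally swap the two cycles. Order 2·(2·3)² = 72.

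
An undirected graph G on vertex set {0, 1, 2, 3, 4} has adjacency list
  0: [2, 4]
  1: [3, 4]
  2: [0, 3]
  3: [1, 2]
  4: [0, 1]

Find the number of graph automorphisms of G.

Every vertex has degree 2 and the graph is connected, so G is the 5-cycle C_5. The automorphisms of the 5-cycle are exactly the symmetries of a regular 5-gon: the dihedral group D_5, |D_5| = 10.

10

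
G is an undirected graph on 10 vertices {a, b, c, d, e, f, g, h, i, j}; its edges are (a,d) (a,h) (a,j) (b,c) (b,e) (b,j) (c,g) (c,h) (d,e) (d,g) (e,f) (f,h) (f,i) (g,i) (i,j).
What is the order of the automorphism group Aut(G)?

120

G is 3-regular on 10 vertices with no triangles and no 4-cycles (girth 5): this is the Petersen graph. Viewing the Petersen graph as the Kneser graph K(5,2) — vertices are 2-subsets of {1,…,5}, edges join disjoint pairs — its automorphisms are exactly the permutations of the 5-element set, so Aut ≅ S_5 of order 120.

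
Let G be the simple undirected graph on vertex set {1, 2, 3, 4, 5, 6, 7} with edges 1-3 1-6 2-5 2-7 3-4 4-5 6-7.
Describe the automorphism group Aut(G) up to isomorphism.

D_7

G is 2-regular and connected on 7 vertices, i.e. the cycle C_7. C_7 has 7 rotations and 7 reflections, so Aut(C_7) ≅ D_7 of order 14.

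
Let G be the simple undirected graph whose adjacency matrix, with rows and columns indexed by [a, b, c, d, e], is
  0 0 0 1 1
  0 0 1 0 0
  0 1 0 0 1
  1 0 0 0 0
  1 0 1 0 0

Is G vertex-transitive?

Automorphisms preserve degree, but G has vertices of degree 1 and vertices of degree 2; no automorphism maps one to the other, so G is not vertex-transitive.

No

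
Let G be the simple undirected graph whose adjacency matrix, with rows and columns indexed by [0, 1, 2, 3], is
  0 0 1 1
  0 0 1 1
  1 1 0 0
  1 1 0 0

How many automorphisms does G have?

8

G is 2-regular and bipartite on 2^2 = 4 vertices with girth 4; it is the hypercube graph Q_2. Aut(Q_2) consists of the signed permutations of the 2 coordinate axes: 2! permutations times 2^2 sign flips, so |Aut| = 2^2·2! = 8.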